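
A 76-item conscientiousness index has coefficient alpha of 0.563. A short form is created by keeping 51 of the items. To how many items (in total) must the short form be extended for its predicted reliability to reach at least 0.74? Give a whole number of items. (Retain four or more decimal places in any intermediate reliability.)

168

First, r for the 51-item form: n = 51/76 = 0.6711, so r_51 = 0.6711·0.563/(1 + (0.6711 − 1)·0.563) = 0.4637
Then solve for n' with r_old = 0.4637, r_target = 0.74: n' = 0.74(1 − 0.4637)/[0.4637(1 − 0.74)] = 3.2918
Items = 3.2918 × 51 ≈ 167.88 → 168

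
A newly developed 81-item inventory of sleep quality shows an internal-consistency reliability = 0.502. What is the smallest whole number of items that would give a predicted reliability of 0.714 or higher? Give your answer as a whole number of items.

201

n = [0.714 × 0.498] / [0.502 × 0.286]
  = 0.355572 / 0.143572 = 2.4766
2.4766 × 81 = 200.60 → 201 items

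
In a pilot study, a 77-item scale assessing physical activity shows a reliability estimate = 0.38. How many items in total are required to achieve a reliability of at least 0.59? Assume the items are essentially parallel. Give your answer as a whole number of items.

181

Rearranging the Spearman-Brown formula for n,
n = r_target (1 − r_old) / [ r_old (1 − r_target) ]
n = 0.59 × (1 − 0.38) / [ 0.38 × (1 − 0.59) ]
n = 0.3658 / 0.1558 ≈ 2.3479
Items needed = n × 77 = 2.3479 × 77 ≈ 180.79 → round up to 181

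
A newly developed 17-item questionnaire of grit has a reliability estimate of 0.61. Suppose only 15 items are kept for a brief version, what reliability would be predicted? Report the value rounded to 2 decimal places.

Length ratio n = 15/17 = 0.8824
r_new = 0.8824·0.61 / [1 + (0.8824 − 1)·0.61]
     = 0.5383 / 0.9283 = 0.5799

0.58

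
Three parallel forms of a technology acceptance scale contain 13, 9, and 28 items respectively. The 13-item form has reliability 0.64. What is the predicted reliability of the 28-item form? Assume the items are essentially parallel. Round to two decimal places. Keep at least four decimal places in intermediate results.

0.79

The 9-item form is not needed; work directly from the 13-item form with n = 28/13 = 2.1538.
r_{28} = n·r / (1 + (n − 1)·r) = 1.3784 / 1.7384 ≈ 0.7929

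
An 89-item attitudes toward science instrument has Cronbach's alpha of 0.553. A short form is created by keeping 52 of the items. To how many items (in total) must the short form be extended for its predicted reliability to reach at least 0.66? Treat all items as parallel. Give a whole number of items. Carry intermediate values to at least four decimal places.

140

First, r for the 52-item form: n = 52/89 = 0.5843, so r_52 = 0.5843·0.553/(1 + (0.5843 − 1)·0.553) = 0.4196
Then solve for n' with r_old = 0.4196, r_target = 0.66: n' = 0.66(1 − 0.4196)/[0.4196(1 − 0.66)] = 2.6851
Items = 2.6851 × 52 ≈ 139.63 → 140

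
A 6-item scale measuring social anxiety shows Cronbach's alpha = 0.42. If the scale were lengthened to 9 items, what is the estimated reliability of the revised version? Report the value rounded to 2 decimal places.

Length ratio n = 9/6 = 1.5
By Spearman-Brown, r_new = n r / (1 + (n − 1) r).
r_new = (1.5 × 0.42) / (1 + (1.5 − 1) × 0.42)
     = 0.6300 / 1.2100 = 0.5207

0.52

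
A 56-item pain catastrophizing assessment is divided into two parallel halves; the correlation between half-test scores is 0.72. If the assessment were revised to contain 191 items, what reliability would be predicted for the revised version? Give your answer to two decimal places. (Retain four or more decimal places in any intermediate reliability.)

0.95

Spearman-Brown correction (n = 2): r_full = 2·0.72/(1 + 0.72) = 0.8372
Length factor from 56 to 191 items: n = 191/56 = 3.4107
r_new = n·r_full / (1 + (n − 1)·r_full) = 2.8554 / 3.0182 ≈ 0.9461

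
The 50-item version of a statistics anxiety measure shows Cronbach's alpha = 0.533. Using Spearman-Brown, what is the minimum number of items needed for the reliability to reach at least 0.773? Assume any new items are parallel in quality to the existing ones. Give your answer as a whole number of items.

150

n = 0.773 × (1 − 0.533) / [ 0.533 × (1 − 0.773) ]
n = 0.360991 / 0.120991 ≈ 2.9836
Items needed = n × 50 = 2.9836 × 50 ≈ 149.18 → round up to 150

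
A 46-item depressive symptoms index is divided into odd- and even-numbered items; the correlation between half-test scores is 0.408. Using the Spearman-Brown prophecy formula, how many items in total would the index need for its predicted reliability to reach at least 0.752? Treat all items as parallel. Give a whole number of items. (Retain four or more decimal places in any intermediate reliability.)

102

r_full = 2(0.408)/(1 + 0.408) = 0.5795
Solve Spearman-Brown for n: n = 0.752(1 − 0.5795) / [0.5795(1 − 0.752)] = 2.2003
Items = 2.2003 × 46 ≈ 101.21 → 102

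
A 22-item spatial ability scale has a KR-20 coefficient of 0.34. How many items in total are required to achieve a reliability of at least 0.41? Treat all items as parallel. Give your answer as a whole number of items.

30

n = 0.41(1 − 0.34) / [0.34(1 − 0.41)]
  = 0.2706 / 0.2006 = 1.3490
So the test needs 1.3490 × 22 ≈ 29.68 items; rounding up, 30.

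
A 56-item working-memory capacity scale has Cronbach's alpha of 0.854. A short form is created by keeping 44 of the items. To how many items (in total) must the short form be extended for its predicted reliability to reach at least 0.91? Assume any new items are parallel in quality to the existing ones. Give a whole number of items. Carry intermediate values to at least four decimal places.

First, r for the 44-item form: n = 44/56 = 0.7857, so r_44 = 0.7857·0.854/(1 + (0.7857 − 1)·0.854) = 0.8213
Then solve for n' with r_old = 0.8213, r_target = 0.91: n' = 0.91(1 − 0.8213)/[0.8213(1 − 0.91)] = 2.2000
Total items = 2.2000 × 44 = 96.80, rounded up to 97.

97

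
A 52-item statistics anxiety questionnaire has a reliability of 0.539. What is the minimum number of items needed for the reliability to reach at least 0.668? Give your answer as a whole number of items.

90

Spearman-Brown solved for the length factor n:
n = r*(1 − r) / [ r (1 − r*) ]
n = 0.668(1 − 0.539) / [0.539(1 − 0.668)]
n = 0.307948 / 0.178948 ≈ 1.7209
Items needed = n × 52 = 1.7209 × 52 ≈ 89.49 → round up to 90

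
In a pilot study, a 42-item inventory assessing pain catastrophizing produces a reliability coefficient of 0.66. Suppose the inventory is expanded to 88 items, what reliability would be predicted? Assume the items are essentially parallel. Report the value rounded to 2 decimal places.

0.80

n = 88/42 = 2.0952
Spearman-Brown: r_new = n·r / (1 + (n − 1)·r)
r_new = 2.0952·0.66 / [1 + (2.0952 − 1)·0.66]
r_new = 1.3828 / 1.7228 ≈ 0.8026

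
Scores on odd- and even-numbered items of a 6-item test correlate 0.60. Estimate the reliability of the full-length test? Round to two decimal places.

Apply the Spearman-Brown correction with n = 2:
r_full = 2r_hh / (1 + r_hh) = 2 × 0.60 / (1 + 0.60)
       = 1.2000 / 1.6000 = 0.7500

0.75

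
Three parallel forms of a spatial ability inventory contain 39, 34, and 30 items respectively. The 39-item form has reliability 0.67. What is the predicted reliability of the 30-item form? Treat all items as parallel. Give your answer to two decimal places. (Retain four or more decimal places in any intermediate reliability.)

Only the ratio of lengths matters: n = 30/39 = 0.7692
r_{30} = n·r / (1 + (n − 1)·r) = 0.5154 / 0.8454 ≈ 0.6097

0.61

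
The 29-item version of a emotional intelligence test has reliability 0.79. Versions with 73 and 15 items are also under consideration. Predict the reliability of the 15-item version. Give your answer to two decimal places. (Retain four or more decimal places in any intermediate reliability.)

Only the ratio of lengths matters: n = 15/29 = 0.5172
r_{15} = n·r / (1 + (n − 1)·r) = 0.4086 / 0.6186 ≈ 0.6605

0.66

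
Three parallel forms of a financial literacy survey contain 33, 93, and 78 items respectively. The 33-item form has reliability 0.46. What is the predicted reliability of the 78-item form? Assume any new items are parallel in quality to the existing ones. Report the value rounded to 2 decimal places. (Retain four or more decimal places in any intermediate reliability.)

The 93-item form is not needed; work directly from the 33-item form with n = 78/33 = 2.3636.
r_{78} = n·r / (1 + (n − 1)·r) = 1.0873 / 1.6273 ≈ 0.6682

0.67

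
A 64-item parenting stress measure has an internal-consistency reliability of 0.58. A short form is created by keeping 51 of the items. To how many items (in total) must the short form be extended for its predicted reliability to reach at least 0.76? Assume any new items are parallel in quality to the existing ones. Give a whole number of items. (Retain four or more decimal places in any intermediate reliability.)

First, r for the 51-item form: n = 51/64 = 0.7969, so r_51 = 0.7969·0.58/(1 + (0.7969 − 1)·0.58) = 0.5239
Length factor from the short form to reach 0.76: n' = 0.76(1 − 0.5239) / [0.5239(1 − 0.76)] ≈ 2.8777
Items = 2.8777 × 51 ≈ 146.76 → 147

147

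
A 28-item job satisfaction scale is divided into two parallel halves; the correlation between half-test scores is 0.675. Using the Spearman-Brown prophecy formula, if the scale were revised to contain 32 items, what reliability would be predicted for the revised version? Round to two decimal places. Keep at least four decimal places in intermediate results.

0.83

Spearman-Brown correction (n = 2): r_full = 2·0.675/(1 + 0.675) = 0.8060
Then adjust to 32 items: n = 32/28 = 1.1429
r_new = n·r_full / (1 + (n − 1)·r_full) = 0.9212 / 1.1152 ≈ 0.8260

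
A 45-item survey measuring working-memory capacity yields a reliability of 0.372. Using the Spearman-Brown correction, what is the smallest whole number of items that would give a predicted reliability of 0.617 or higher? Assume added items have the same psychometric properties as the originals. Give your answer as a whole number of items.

n = [0.617 × 0.628] / [0.372 × 0.383]
  = 0.387476 / 0.142476 = 2.7196
So the test needs 2.7196 × 45 ≈ 122.38 items; rounding up, 123.

123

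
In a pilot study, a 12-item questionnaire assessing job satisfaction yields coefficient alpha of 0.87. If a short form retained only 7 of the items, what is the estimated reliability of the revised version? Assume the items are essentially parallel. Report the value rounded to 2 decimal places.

The new length is 7/12 = 0.5833 times the old.
Apply the Spearman-Brown prophecy formula, r' = nr / [1 + (n − 1)r]:
r_new = (0.5833 × 0.87) / (1 + (0.5833 − 1) × 0.87)
     = 0.5075 / 0.6375 = 0.7961

0.80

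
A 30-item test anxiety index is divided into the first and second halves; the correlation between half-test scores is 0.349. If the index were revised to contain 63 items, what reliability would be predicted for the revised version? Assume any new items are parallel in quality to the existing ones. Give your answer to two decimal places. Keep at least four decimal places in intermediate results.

0.69

Full-test reliability from the split-half r: r_full = 2(0.349)/(1 + 0.349) = 0.5174
Length factor from 30 to 63 items: n = 63/30 = 2.1000
r_new = n·r_full / (1 + (n − 1)·r_full) = 1.0865 / 1.5691 ≈ 0.6924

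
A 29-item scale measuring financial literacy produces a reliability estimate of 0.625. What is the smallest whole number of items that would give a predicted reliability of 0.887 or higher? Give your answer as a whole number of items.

137

Rearranging the Spearman-Brown formula for n,
n = r_target (1 − r_old) / [ r_old (1 − r_target) ]
n = [0.887 × 0.375] / [0.625 × 0.113]
  = 0.332625 / 0.070625 = 4.7097
So the test needs 4.7097 × 29 ≈ 136.58 items; rounding up, 137.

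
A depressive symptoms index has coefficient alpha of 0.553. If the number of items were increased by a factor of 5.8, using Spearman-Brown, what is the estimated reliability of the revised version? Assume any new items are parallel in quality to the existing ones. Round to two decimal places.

r_new = (5.8 × 0.553) / (1 + (5.8 − 1) × 0.553)
     = 3.2074 / 3.6544 = 0.8777

0.88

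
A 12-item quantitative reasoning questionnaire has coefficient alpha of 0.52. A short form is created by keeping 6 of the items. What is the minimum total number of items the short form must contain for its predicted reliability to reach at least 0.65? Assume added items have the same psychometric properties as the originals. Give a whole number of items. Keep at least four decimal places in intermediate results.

First, r for the 6-item form: n = 6/12 = 0.5000, so r_6 = 0.5000·0.52/(1 + (0.5000 − 1)·0.52) = 0.3514
Then solve for n' with r_old = 0.3514, r_target = 0.65: n' = 0.65(1 − 0.3514)/[0.3514(1 − 0.65)] = 3.4278
Items = 3.4278 × 6 ≈ 20.57 → 21

21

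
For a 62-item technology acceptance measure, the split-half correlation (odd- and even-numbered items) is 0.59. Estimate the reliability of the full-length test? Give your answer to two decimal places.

0.74

Each half is half the length of the full test, so the full test is n = 2 times a half.
r_full = 2r_hh / (1 + r_hh) = 2 × 0.59 / (1 + 0.59)
r_full = 1.1800 / 1.5900 ≈ 0.7421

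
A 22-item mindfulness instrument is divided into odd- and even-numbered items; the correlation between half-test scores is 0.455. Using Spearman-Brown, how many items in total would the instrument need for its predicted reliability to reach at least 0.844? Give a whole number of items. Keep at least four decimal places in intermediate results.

r_full = 2(0.455)/(1 + 0.455) = 0.6254
Solve Spearman-Brown for n: n = 0.844(1 − 0.6254) / [0.6254(1 − 0.844)] = 3.2406
Items = 3.2406 × 22 ≈ 71.29 → 72

72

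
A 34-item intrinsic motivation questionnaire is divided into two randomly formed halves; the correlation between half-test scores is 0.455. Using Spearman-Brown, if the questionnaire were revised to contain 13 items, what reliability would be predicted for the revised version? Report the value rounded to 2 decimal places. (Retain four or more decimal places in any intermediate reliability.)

First correct the split-half correlation to full-test reliability: r_full = 2 × 0.455 / (1 + 0.455) ≈ 0.6254
Then adjust to 13 items: n = 13/34 = 0.3824
r_new = n·r_full / (1 + (n − 1)·r_full) = 0.2392 / 0.6138 ≈ 0.3897

0.39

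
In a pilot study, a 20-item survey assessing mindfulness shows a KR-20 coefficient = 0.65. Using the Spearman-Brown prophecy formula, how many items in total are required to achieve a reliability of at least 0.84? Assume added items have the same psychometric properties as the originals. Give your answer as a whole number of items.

57

Invert Spearman-Brown to solve for n:
n = r_target (1 − r_old) / [ r_old (1 − r_target) ]
n = [0.84 × 0.35] / [0.65 × 0.16]
n = 0.2940 / 0.1040 ≈ 2.8269
2.8269 × 20 = 56.54 → 57 items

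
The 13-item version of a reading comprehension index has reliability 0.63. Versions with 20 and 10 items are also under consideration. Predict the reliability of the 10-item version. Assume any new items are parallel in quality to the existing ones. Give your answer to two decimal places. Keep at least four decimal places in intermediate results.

The 20-item form is not needed; work directly from the 13-item form with n = 10/13 = 0.7692.
r_{10} = n·r / (1 + (n − 1)·r) = 0.4846 / 0.8546 ≈ 0.5670

0.57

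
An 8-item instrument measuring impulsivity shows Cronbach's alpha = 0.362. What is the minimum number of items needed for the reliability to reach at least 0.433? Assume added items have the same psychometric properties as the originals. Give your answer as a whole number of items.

11

Rearranging the Spearman-Brown formula for n,
n = r*(1 − r) / [ r (1 − r*) ]
n = [0.433 × 0.638] / [0.362 × 0.567]
n = 0.276254 / 0.205254 ≈ 1.3459
Items needed = n × 8 = 1.3459 × 8 ≈ 10.77 → round up to 11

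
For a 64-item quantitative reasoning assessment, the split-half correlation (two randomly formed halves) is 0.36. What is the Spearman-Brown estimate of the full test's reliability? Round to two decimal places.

0.53

Apply the Spearman-Brown correction with n = 2:
r_full = 2(0.36) / (1 + 0.36)
r_full = 0.7200 / 1.3600 ≈ 0.5294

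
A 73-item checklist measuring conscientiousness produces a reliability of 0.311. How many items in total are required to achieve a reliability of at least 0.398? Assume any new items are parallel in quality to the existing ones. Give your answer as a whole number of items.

107

n = 0.398 × (1 − 0.311) / [ 0.311 × (1 − 0.398) ]
  = 0.274222 / 0.187222 = 1.4647
Items needed = n × 73 = 1.4647 × 73 ≈ 106.92 → round up to 107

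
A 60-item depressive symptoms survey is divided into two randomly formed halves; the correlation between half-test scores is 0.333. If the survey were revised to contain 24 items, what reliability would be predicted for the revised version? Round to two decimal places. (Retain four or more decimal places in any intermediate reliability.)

0.29

Spearman-Brown correction (n = 2): r_full = 2·0.333/(1 + 0.333) = 0.4996
Then adjust to 24 items: n = 24/60 = 0.4000
r_new = n·r_full / (1 + (n − 1)·r_full) = 0.1998 / 0.7002 ≈ 0.2853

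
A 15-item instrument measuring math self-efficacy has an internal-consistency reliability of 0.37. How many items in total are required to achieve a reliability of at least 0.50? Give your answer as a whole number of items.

26

n = 0.50 × (1 − 0.37) / [ 0.37 × (1 − 0.50) ]
n = 0.3150 / 0.1850 ≈ 1.7027
Items needed = n × 15 = 1.7027 × 15 ≈ 25.54 → round up to 26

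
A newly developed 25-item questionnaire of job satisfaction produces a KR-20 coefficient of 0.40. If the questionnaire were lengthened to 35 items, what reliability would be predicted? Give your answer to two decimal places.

0.48

Length ratio n = 35/25 = 1.4
By Spearman-Brown, r_new = n r / (1 + (n − 1) r).
r_new = 1.4·0.40 / [1 + (1.4 − 1)·0.40]
     = 0.5600 / 1.1600 = 0.4828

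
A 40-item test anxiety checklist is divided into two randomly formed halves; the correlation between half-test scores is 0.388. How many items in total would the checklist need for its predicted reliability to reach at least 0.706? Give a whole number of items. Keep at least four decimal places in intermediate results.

76

r_full = 2(0.388)/(1 + 0.388) = 0.5591
n = r_tgt(1 − r_full) / [r_full(1 − r_tgt)] = 0.706 × 0.4409 / (0.5591 × 0.294) ≈ 1.8937
Items = 1.8937 × 40 ≈ 75.75 → 76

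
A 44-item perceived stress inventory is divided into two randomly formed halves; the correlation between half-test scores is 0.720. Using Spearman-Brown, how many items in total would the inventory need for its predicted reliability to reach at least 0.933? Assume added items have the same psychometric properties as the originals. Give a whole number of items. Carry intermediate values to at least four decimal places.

120

r_full = 2(0.720)/(1 + 0.720) = 0.8372
Solve Spearman-Brown for n: n = 0.933(1 − 0.8372) / [0.8372(1 − 0.933)] = 2.7079
Required items = 2.7079 × 44 = 119.15, so 120 items.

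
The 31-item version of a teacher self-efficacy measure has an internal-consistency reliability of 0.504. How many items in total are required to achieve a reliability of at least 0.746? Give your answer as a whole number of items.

90

Invert Spearman-Brown to solve for n:
n = r*(1 − r) / [ r (1 − r*) ]
n = [0.746 × 0.496] / [0.504 × 0.254]
n = 0.370016 / 0.128016 ≈ 2.8904
Items needed = n × 31 = 2.8904 × 31 ≈ 89.60 → round up to 90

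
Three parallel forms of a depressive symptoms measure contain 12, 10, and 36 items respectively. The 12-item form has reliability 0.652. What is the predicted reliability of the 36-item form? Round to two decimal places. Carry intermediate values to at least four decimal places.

Only the ratio of lengths matters: n = 36/12 = 3.0000
r_{36} = n·r / (1 + (n − 1)·r) = 1.9560 / 2.3040 ≈ 0.8490

0.85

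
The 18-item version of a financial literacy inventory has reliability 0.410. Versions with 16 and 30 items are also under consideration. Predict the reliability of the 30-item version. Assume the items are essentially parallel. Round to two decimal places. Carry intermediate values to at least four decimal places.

The 16-item form is not needed; work directly from the 18-item form with n = 30/18 = 1.6667.
r_{30} = n·r / (1 + (n − 1)·r) = 0.6833 / 1.2733 ≈ 0.5366

0.54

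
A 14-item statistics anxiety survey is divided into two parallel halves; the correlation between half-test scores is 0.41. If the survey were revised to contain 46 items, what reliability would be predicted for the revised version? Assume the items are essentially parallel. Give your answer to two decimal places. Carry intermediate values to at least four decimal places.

Spearman-Brown correction (n = 2): r_full = 2·0.41/(1 + 0.41) = 0.5816
Then adjust to 46 items: n = 46/14 = 3.2857
r_new = n·r_full / (1 + (n − 1)·r_full) = 1.9110 / 2.3294 ≈ 0.8204

0.82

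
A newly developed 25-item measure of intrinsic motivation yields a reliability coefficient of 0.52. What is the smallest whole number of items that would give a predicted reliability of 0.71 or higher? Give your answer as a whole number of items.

57

n = 0.71 × (1 − 0.52) / [ 0.52 × (1 − 0.71) ]
  = 0.3408 / 0.1508 = 2.2599
2.2599 × 25 = 56.50 → 57 items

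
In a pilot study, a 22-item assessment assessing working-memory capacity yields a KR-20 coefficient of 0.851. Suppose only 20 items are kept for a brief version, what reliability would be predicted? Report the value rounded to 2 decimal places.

0.84

Length ratio n = 20/22 = 0.9091
r_new = (0.9091 × 0.851) / (1 + (0.9091 − 1) × 0.851)
r_new = 0.7736 / 0.9226 ≈ 0.8385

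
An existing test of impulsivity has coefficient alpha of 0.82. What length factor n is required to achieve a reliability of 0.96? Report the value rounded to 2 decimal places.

Rearranging the Spearman-Brown formula for n,
n = r*(1 − r) / [ r (1 − r*) ]
n = [0.96 × 0.18] / [0.82 × 0.04]
  = 0.1728 / 0.0328 = 5.2683

5.27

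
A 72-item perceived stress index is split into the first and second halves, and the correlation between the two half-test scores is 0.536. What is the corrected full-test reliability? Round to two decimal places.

Each half is half the length of the full test, so the full test is n = 2 times a half.
r_full = 2(0.536) / (1 + 0.536)
r_full = 1.0720 / 1.5360 ≈ 0.6979

0.70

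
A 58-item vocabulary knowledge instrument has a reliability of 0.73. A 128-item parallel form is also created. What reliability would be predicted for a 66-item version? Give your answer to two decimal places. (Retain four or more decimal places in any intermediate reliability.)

0.75

Only the ratio of lengths matters: n = 66/58 = 1.1379
r_{66} = n·r / (1 + (n − 1)·r) = 0.8307 / 1.1007 ≈ 0.7547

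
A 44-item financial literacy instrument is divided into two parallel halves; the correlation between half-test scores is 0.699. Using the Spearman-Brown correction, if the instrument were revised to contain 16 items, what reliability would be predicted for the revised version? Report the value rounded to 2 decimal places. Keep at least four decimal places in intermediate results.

Full-test reliability from the split-half r: r_full = 2(0.699)/(1 + 0.699) = 0.8228
Length factor from 44 to 16 items: n = 16/44 = 0.3636
r_new = n·r_full / (1 + (n − 1)·r_full) = 0.2992 / 0.4764 ≈ 0.6280

0.63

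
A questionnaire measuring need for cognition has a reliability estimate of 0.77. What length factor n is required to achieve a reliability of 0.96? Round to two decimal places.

Spearman-Brown solved for the length factor n:
n = r_target (1 − r_old) / [ r_old (1 − r_target) ]
n = [0.96 × 0.23] / [0.77 × 0.04]
  = 0.2208 / 0.0308 = 7.1688

7.17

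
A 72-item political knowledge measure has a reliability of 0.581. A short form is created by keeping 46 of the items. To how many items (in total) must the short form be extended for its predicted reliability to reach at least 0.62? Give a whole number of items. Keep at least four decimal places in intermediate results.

Short-form reliability: n = 46/72 = 0.6389; r_46 = n·r/(1+(n−1)r) ≈ 0.4698
Then solve for n' with r_old = 0.4698, r_target = 0.62: n' = 0.62(1 − 0.4698)/[0.4698(1 − 0.62)] = 1.8413
Total items = 1.8413 × 46 = 84.70, rounded up to 85.

85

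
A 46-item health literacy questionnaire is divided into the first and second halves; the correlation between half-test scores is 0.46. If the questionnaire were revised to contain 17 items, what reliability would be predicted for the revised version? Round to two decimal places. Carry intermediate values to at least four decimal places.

0.39

Full-test reliability from the split-half r: r_full = 2(0.46)/(1 + 0.46) = 0.6301
Length factor from 46 to 17 items: n = 17/46 = 0.3696
r_new = n·r_full / (1 + (n − 1)·r_full) = 0.2329 / 0.6028 ≈ 0.3864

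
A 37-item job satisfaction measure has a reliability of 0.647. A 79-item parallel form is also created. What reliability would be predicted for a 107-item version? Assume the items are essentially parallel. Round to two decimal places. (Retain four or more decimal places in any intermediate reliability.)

0.84

The 79-item form is not needed; work directly from the 37-item form with n = 107/37 = 2.8919.
r_{107} = n·r / (1 + (n − 1)·r) = 1.8711 / 2.2241 ≈ 0.8413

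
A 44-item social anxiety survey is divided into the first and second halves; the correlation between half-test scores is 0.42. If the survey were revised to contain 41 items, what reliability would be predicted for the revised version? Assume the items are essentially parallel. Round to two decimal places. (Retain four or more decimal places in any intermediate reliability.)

0.57

First correct the split-half correlation to full-test reliability: r_full = 2 × 0.42 / (1 + 0.42) ≈ 0.5915
Then adjust to 41 items: n = 41/44 = 0.9318
r_new = n·r_full / (1 + (n − 1)·r_full) = 0.5512 / 0.9597 ≈ 0.5743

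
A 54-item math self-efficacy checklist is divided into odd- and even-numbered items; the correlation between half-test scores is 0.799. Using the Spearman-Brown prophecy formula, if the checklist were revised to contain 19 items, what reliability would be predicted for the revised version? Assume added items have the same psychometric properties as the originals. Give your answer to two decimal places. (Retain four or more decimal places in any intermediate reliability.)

0.74

Spearman-Brown correction (n = 2): r_full = 2·0.799/(1 + 0.799) = 0.8883
Length factor from 54 to 19 items: n = 19/54 = 0.3519
r_new = n·r_full / (1 + (n − 1)·r_full) = 0.3126 / 0.4243 ≈ 0.7367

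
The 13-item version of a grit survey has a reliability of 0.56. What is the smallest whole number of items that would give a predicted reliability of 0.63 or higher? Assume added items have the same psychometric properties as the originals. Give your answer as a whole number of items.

18

Spearman-Brown solved for the length factor n:
n = r*(1 − r) / [ r (1 − r*) ]
n = 0.63 × (1 − 0.56) / [ 0.56 × (1 − 0.63) ]
  = 0.2772 / 0.2072 = 1.3378
1.3378 × 13 = 17.39 → 18 items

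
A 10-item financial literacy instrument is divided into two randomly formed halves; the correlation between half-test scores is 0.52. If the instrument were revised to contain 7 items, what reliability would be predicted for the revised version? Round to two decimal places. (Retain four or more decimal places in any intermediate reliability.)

0.60

First correct the split-half correlation to full-test reliability: r_full = 2 × 0.52 / (1 + 0.52) ≈ 0.6842
Length factor from 10 to 7 items: n = 7/10 = 0.7000
r_new = n·r_full / (1 + (n − 1)·r_full) = 0.4789 / 0.7947 ≈ 0.6026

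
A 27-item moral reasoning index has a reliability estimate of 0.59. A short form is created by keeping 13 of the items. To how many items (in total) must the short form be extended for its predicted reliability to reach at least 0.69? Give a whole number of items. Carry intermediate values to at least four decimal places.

42

First, r for the 13-item form: n = 13/27 = 0.4815, so r_13 = 0.4815·0.59/(1 + (0.4815 − 1)·0.59) = 0.4093
Then solve for n' with r_old = 0.4093, r_target = 0.69: n' = 0.69(1 − 0.4093)/[0.4093(1 − 0.69)] = 3.2123
Items = 3.2123 × 13 ≈ 41.76 → 42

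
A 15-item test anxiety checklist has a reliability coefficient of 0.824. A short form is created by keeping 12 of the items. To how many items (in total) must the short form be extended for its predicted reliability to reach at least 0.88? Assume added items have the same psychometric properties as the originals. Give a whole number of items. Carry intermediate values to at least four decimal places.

Short-form reliability: n = 12/15 = 0.8000; r_12 = n·r/(1+(n−1)r) ≈ 0.7893
Then solve for n' with r_old = 0.7893, r_target = 0.88: n' = 0.88(1 − 0.7893)/[0.7893(1 − 0.88)] = 1.9576
Items = 1.9576 × 12 ≈ 23.49 → 24

24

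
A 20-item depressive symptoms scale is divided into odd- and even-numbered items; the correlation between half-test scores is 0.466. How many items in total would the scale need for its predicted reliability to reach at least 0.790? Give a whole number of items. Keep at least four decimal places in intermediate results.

44

Corrected full-test reliability: r_full = 2 × 0.466 / (1 + 0.466) ≈ 0.6357
n = r_tgt(1 − r_full) / [r_full(1 − r_tgt)] = 0.790 × 0.3643 / (0.6357 × 0.210) ≈ 2.1558
Required items = 2.1558 × 20 = 43.12, so 44 items.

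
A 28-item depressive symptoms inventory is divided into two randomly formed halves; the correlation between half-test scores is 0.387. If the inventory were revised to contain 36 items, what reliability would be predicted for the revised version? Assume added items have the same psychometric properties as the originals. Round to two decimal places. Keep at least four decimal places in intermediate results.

First correct the split-half correlation to full-test reliability: r_full = 2 × 0.387 / (1 + 0.387) ≈ 0.5580
Length factor from 28 to 36 items: n = 36/28 = 1.2857
r_new = n·r_full / (1 + (n − 1)·r_full) = 0.7174 / 1.1594 ≈ 0.6188

0.62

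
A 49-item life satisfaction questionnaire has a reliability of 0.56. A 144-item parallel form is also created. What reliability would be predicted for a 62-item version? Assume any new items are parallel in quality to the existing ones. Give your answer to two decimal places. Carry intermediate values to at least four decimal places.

0.62

The 144-item form is not needed; work directly from the 49-item form with n = 62/49 = 1.2653.
r_{62} = n·r / (1 + (n − 1)·r) = 0.7086 / 1.1486 ≈ 0.6169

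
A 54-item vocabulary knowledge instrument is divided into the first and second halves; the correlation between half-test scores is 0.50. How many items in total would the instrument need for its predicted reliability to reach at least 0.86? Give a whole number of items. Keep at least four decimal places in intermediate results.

166

r_full = 2(0.50)/(1 + 0.50) = 0.6667
n = r_tgt(1 − r_full) / [r_full(1 − r_tgt)] = 0.86 × 0.3333 / (0.6667 × 0.14) ≈ 3.0710
Required items = 3.0710 × 54 = 165.83, so 166 items.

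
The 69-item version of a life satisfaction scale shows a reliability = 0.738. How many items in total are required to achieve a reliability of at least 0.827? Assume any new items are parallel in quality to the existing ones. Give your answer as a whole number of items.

Rearranging the Spearman-Brown formula for n,
n = r_target (1 − r_old) / [ r_old (1 − r_target) ]
n = [0.827 × 0.262] / [0.738 × 0.173]
n = 0.216674 / 0.127674 ≈ 1.6971
So the test needs 1.6971 × 69 ≈ 117.10 items; rounding up, 118.

118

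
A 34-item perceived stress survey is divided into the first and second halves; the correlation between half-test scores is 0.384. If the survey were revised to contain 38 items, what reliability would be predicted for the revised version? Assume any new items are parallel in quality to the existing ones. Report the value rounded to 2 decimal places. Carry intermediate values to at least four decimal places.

0.58

First correct the split-half correlation to full-test reliability: r_full = 2 × 0.384 / (1 + 0.384) ≈ 0.5549
Length factor from 34 to 38 items: n = 38/34 = 1.1176
r_new = n·r_full / (1 + (n − 1)·r_full) = 0.6202 / 1.0653 ≈ 0.5822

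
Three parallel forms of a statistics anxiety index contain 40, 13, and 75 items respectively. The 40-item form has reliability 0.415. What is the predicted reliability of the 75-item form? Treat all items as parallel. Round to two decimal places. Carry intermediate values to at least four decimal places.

0.57

Only the ratio of lengths matters: n = 75/40 = 1.8750
r_{75} = n·r / (1 + (n − 1)·r) = 0.7781 / 1.3631 ≈ 0.5708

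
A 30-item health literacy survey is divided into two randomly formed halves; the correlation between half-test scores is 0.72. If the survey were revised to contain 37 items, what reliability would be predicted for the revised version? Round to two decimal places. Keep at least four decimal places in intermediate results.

First correct the split-half correlation to full-test reliability: r_full = 2 × 0.72 / (1 + 0.72) ≈ 0.8372
Length factor from 30 to 37 items: n = 37/30 = 1.2333
r_new = n·r_full / (1 + (n − 1)·r_full) = 1.0325 / 1.1953 ≈ 0.8638

0.86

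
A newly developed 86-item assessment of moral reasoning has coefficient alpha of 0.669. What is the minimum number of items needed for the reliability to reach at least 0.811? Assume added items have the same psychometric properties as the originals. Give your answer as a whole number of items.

n = 0.811 × (1 − 0.669) / [ 0.669 × (1 − 0.811) ]
n = 0.268441 / 0.126441 ≈ 2.1231
So the test needs 2.1231 × 86 ≈ 182.59 items; rounding up, 183.

183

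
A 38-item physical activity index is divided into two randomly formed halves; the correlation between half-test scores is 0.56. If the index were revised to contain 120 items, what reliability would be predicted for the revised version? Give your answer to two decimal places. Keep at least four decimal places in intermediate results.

Full-test reliability from the split-half r: r_full = 2(0.56)/(1 + 0.56) = 0.7179
Length factor from 38 to 120 items: n = 120/38 = 3.1579
r_new = n·r_full / (1 + (n − 1)·r_full) = 2.2671 / 2.5492 ≈ 0.8893

0.89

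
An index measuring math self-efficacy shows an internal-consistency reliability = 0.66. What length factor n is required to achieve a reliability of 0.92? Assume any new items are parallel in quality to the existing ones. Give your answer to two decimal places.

n = [0.92 × 0.34] / [0.66 × 0.08]
n = 0.3128 / 0.0528 ≈ 5.9242

5.92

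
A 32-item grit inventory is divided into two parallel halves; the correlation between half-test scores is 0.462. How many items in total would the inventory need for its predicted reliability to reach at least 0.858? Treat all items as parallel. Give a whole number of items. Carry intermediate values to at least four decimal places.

113

Corrected full-test reliability: r_full = 2 × 0.462 / (1 + 0.462) ≈ 0.6320
Solve Spearman-Brown for n: n = 0.858(1 − 0.6320) / [0.6320(1 − 0.858)] = 3.5183
Items = 3.5183 × 32 ≈ 112.59 → 113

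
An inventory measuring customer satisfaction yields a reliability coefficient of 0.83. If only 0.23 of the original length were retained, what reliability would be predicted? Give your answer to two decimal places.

0.53

r_new = (0.23 × 0.83) / (1 + (0.23 − 1) × 0.83)
r_new = 0.1909 / 0.3609 ≈ 0.5290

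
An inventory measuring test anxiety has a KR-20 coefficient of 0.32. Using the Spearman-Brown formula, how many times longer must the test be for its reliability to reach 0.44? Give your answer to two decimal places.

n = 0.44 × (1 − 0.32) / [ 0.32 × (1 − 0.44) ]
n = 0.2992 / 0.1792 ≈ 1.6696

1.67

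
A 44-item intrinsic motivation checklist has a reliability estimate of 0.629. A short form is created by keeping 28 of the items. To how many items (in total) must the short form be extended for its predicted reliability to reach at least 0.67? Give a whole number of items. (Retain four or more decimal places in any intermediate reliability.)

Short-form reliability: n = 28/44 = 0.6364; r_28 = n·r/(1+(n−1)r) ≈ 0.5190
Length factor from the short form to reach 0.67: n' = 0.67(1 − 0.5190) / [0.5190(1 − 0.67)] ≈ 1.8816
Total items = 1.8816 × 28 = 52.68, rounded up to 53.

53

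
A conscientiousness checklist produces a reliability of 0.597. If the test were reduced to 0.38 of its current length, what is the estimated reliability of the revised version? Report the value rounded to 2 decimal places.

Spearman-Brown: r_new = n·r / (1 + (n − 1)·r)
r_new = (0.38 × 0.597) / (1 + (0.38 − 1) × 0.597)
r_new = 0.2269 / 0.6299 ≈ 0.3602

0.36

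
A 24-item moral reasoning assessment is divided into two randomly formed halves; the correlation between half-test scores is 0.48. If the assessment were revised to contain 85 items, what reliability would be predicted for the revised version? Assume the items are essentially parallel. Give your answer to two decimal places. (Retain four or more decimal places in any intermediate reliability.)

Full-test reliability from the split-half r: r_full = 2(0.48)/(1 + 0.48) = 0.6486
Length factor from 24 to 85 items: n = 85/24 = 3.5417
r_new = n·r_full / (1 + (n − 1)·r_full) = 2.2971 / 2.6485 ≈ 0.8673

0.87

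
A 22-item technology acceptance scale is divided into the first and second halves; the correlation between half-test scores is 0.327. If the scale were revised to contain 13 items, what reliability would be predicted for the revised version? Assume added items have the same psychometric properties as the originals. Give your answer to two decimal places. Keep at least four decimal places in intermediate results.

First correct the split-half correlation to full-test reliability: r_full = 2 × 0.327 / (1 + 0.327) ≈ 0.4928
Length factor from 22 to 13 items: n = 13/22 = 0.5909
r_new = n·r_full / (1 + (n − 1)·r_full) = 0.2912 / 0.7984 ≈ 0.3647

0.36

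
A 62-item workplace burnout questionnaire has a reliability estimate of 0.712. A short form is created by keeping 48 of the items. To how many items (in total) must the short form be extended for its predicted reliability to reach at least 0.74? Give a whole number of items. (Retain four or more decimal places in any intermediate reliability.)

72

First, r for the 48-item form: n = 48/62 = 0.7742, so r_48 = 0.7742·0.712/(1 + (0.7742 − 1)·0.712) = 0.6568
Then solve for n' with r_old = 0.6568, r_target = 0.74: n' = 0.74(1 − 0.6568)/[0.6568(1 − 0.74)] = 1.4872
Total items = 1.4872 × 48 = 71.39, rounded up to 72.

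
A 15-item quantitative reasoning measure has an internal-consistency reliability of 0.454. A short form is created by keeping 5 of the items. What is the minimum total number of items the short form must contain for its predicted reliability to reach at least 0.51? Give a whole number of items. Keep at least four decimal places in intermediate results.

19

Short-form reliability: n = 5/15 = 0.3333; r_5 = n·r/(1+(n−1)r) ≈ 0.2170
Length factor from the short form to reach 0.51: n' = 0.51(1 − 0.2170) / [0.2170(1 − 0.51)] ≈ 3.7556
Total items = 3.7556 × 5 = 18.78, rounded up to 19.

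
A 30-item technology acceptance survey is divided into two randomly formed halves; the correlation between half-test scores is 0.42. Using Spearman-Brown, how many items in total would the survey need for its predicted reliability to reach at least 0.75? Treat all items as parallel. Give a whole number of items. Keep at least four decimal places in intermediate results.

Corrected full-test reliability: r_full = 2 × 0.42 / (1 + 0.42) ≈ 0.5915
n = r_tgt(1 − r_full) / [r_full(1 − r_tgt)] = 0.75 × 0.4085 / (0.5915 × 0.25) ≈ 2.0719
Required items = 2.0719 × 30 = 62.16, so 63 items.

63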